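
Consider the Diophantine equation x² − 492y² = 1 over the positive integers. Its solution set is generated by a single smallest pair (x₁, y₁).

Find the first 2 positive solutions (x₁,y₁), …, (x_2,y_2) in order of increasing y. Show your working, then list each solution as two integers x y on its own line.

[22; 5,1,1,10,1,1,5,44] for √492; ℓ=8 ⇒ convergent index 7
k=0  a_k=22  p_k/q_k = 22/1
…
k=6  a_k=1  p_k/q_k = 5390/243
k=7  a_k=5  p_k/q_k = 29767/1342
(x₁, y₁) = (29767, 1342);  29767² − 492·1342² = 1 ✓
(29767+1342√492)^2 = 1772148577 + 79894628√492

29767 1342
1772148577 79894628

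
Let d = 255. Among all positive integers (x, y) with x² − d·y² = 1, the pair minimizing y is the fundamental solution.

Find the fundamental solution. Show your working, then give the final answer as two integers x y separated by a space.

16 1

√255 → a₀=15, period (1,30); ℓ=2 even so k=1
step 0: (15, 1)  from 15·(1,0) + (0,1)
step 1: (16, 1)  from 1·(15,1) + (1,0)
(x₁, y₁) = (16, 1);  16² − 255·1² = 1 ✓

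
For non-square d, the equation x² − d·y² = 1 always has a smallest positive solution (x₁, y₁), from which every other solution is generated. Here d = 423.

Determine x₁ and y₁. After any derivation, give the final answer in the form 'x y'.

[20; 1,1,3,4,3,1,1,40] for √423; ℓ=8 ⇒ convergent index 7
step 0: (20, 1)  from 20·(1,0) + (0,1)
…
step 2: (41, 2)  from 1·(21,1) + (20,1)
…
step 6: (2612, 127)  from 1·(1995,97) + (617,30)
step 7: (4607, 224)  from 1·(2612,127) + (1995,97)
fundamental: x₁=4607, y₁=224  (since 21224449 − 423·50176 = 1)

4607 224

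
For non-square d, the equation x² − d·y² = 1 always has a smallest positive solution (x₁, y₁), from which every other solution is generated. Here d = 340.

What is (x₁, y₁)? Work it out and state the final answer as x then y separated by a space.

d=340: √d = [18; 2,3,1,1,1,…,3,2,36] (ℓ=14, even), read p_13/q_13
i=0: a=18 ⇒ p=18, q=1
i=1: a=2 ⇒ p=37, q=2
i=2: a=3 ⇒ p=129, q=7
i=3: a=1 ⇒ p=166, q=9
i=4: a=1 ⇒ p=295, q=16
i=5: a=1 ⇒ p=461, q=25
i=6: a=1 ⇒ p=756, q=41
…
i=8: a=1 ⇒ p=7265, q=394
i=9: a=1 ⇒ p=13774, q=747
i=10: a=1 ⇒ p=21039, q=1141
…
i=12: a=3 ⇒ p=125478, q=6805
i=13: a=2 ⇒ p=285769, q=15498
(x₁, y₁) = (285769, 15498);  285769² − 340·15498² = 1 ✓

285769 15498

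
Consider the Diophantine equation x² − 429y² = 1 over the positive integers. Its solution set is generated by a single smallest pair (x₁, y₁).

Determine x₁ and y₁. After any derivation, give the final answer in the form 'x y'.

d=429: √d = [20; 1,2,2,9,1,12,1,9,2,2,1,40] (ℓ=12, even), read p_11/q_11
a_0=20:  p_0=20·1+0=20,  q_0=20·0+1=1
a_1=1:  p_1=1·20+1=21,  q_1=1·1+0=1
…
a_3=2:  p_3=2·62+21=145,  q_3=2·3+1=7
a_4=9:  p_4=9·145+62=1367,  q_4=9·7+3=66
a_5=1:  p_5=1·1367+145=1512,  q_5=1·66+7=73
a_6=12:  p_6=12·1512+1367=19511,  q_6=12·73+66=942
a_7=1:  p_7=1·19511+1512=21023,  q_7=1·942+73=1015
a_8=9:  p_8=9·21023+19511=208718,  q_8=9·1015+942=10077
a_9=2:  p_9=2·208718+21023=438459,  q_9=2·10077+1015=21169
a_10=2:  p_10=2·438459+208718=1085636,  q_10=2·21169+10077=52415
a_11=1:  p_11=1·1085636+438459=1524095,  q_11=1·52415+21169=73584
→ (1524095, 73584).  Check: 1524095²=2322865569025, 429·73584²=2322865569024, difference 1.

1524095 73584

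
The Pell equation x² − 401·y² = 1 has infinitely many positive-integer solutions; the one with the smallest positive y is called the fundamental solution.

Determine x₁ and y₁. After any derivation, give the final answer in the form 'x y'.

801 40

d=401: √d = [20; 40] (ℓ=1, odd), read p_1/q_1
k=0  a_k=20  p_k/q_k = 20/1
k=1  a_k=40  p_k/q_k = 801/40
fundamental: x₁=801, y₁=40  (since 641601 − 401·1600 = 1)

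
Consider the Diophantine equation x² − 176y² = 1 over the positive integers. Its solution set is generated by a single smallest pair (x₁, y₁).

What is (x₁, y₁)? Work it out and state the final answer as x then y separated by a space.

d=176: √d = [13; 3,1,3,26] (ℓ=4, even), read p_3/q_3
a_0=13:  p_0=13·1+0=13,  q_0=13·0+1=1
…
a_2=1:  p_2=1·40+13=53,  q_2=1·3+1=4
a_3=3:  p_3=3·53+40=199,  q_3=3·4+3=15
(x₁, y₁) = (199, 15);  199² − 176·15² = 1 ✓

199 15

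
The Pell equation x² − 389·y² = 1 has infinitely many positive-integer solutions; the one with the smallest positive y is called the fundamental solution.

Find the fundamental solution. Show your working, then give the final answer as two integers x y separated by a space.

3287049 166660

d=389: √d = [19; 1,2,1,1,1,1,2,1,38] (ℓ=9, odd), read p_17/q_17
k=0  a_k=19  p_k/q_k = 19/1
k=1  a_k=1  p_k/q_k = 20/1
…
k=3  a_k=1  p_k/q_k = 79/4
…
k=5  a_k=1  p_k/q_k = 217/11
…
k=7  a_k=2  p_k/q_k = 927/47
k=8  a_k=1  p_k/q_k = 1282/65
k=9  a_k=38  p_k/q_k = 49643/2517
k=10  a_k=1  p_k/q_k = 50925/2582
k=11  a_k=2  p_k/q_k = 151493/7681
k=12  a_k=1  p_k/q_k = 202418/10263
k=13  a_k=1  p_k/q_k = 353911/17944
k=14  a_k=1  p_k/q_k = 556329/28207
k=15  a_k=1  p_k/q_k = 910240/46151
k=16  a_k=2  p_k/q_k = 2376809/120509
k=17  a_k=1  p_k/q_k = 3287049/166660
(x₁, y₁) = (3287049, 166660);  3287049² − 389·166660² = 1 ✓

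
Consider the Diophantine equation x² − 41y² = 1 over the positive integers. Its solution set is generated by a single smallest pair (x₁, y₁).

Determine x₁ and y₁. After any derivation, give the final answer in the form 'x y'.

√41 → a₀=6, period (2,2,12); ℓ=3 odd so k=5
step 0: (6, 1)  from 6·(1,0) + (0,1)
step 1: (13, 2)  from 2·(6,1) + (1,0)
step 2: (32, 5)  from 2·(13,2) + (6,1)
step 3: (397, 62)  from 12·(32,5) + (13,2)
step 4: (826, 129)  from 2·(397,62) + (32,5)
step 5: (2049, 320)  from 2·(826,129) + (397,62)
fundamental: x₁=2049, y₁=320  (since 4198401 − 41·102400 = 1)

2049 320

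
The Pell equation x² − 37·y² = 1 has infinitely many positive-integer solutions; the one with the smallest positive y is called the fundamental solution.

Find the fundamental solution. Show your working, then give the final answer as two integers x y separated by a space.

√37 → a₀=6, period (12); ℓ=1 odd so k=1
a_0=6:  p_0=6·1+0=6,  q_0=6·0+1=1
a_1=12:  p_1=12·6+1=73,  q_1=12·1+0=12
(x₁, y₁) = (73, 12);  73² − 37·12² = 1 ✓

73 12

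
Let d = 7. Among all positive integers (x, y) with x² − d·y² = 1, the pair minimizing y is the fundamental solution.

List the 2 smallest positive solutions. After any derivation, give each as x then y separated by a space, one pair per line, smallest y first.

√7 → a₀=2, period (1,1,1,4); ℓ=4 even so k=3
a_0=2:  p_0=2·1+0=2,  q_0=2·0+1=1
a_1=1:  p_1=1·2+1=3,  q_1=1·1+0=1
a_2=1:  p_2=1·3+2=5,  q_2=1·1+1=2
a_3=1:  p_3=1·5+3=8,  q_3=1·2+1=3
(x₁, y₁) = (8, 3);  8² − 7·3² = 1 ✓
k=2:  x_2 = 8·8+7·3·3 = 127,  y_2 = 8·3+3·8 = 48

8 3
127 48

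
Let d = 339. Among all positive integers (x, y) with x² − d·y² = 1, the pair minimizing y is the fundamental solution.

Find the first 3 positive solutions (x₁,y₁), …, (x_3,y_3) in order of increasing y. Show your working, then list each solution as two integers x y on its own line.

√339 → a₀=18, period (2,2,2,1,17,1,2,2,2,36); ℓ=10 even so k=9
a_0=18:  p_0=18·1+0=18,  q_0=18·0+1=1
a_1=2:  p_1=2·18+1=37,  q_1=2·1+0=2
…
a_4=1:  p_4=1·221+92=313,  q_4=1·12+5=17
…
a_6=1:  p_6=1·5542+313=5855,  q_6=1·301+17=318
a_7=2:  p_7=2·5855+5542=17252,  q_7=2·318+301=937
a_8=2:  p_8=2·17252+5855=40359,  q_8=2·937+318=2192
a_9=2:  p_9=2·40359+17252=97970,  q_9=2·2192+937=5321
fundamental: x₁=97970, y₁=5321  (since 9598120900 − 339·28313041 = 1)
(97970+5321√339)^2 = 19196241799 + 1042596740√339
(97970+5321√339)^3 = 3761311617998090 + 204286405230279√339

97970 5321
19196241799 1042596740
3761311617998090 204286405230279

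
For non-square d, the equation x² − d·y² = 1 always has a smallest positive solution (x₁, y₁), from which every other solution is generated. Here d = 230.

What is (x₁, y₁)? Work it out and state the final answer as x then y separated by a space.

[15; 6,30] for √230; ℓ=2 ⇒ convergent index 1
i=0: a=15 ⇒ p=15, q=1
i=1: a=6 ⇒ p=91, q=6
fundamental: x₁=91, y₁=6  (since 8281 − 230·36 = 1)

91 6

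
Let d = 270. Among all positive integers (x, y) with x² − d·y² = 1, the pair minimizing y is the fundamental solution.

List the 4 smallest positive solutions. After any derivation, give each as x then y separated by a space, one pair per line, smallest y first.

5291 322
55989361 3407404
592479412811 36057148806
6269617090376641 381556745257688

√270 = [16; 2,3,6,3,2,32, …], period ℓ=6 (even) → k=5
k=0  a_k=16  p_k/q_k = 16/1
k=1  a_k=2  p_k/q_k = 33/2
k=2  a_k=3  p_k/q_k = 115/7
…
k=4  a_k=3  p_k/q_k = 2284/139
k=5  a_k=2  p_k/q_k = 5291/322
(x₁, y₁) = (5291, 322);  5291² − 270·322² = 1 ✓
k=2:  x_2 = 5291·5291+270·322·322 = 55989361,  y_2 = 5291·322+322·5291 = 3407404
k=3:  x_3 = 5291·55989361+270·322·3407404 = 592479412811,  y_3 = 5291·3407404+322·55989361 = 36057148806
k=4:  x_4 = 5291·592479412811+270·322·36057148806 = 6269617090376641,  y_4 = 5291·36057148806+322·592479412811 = 381556745257688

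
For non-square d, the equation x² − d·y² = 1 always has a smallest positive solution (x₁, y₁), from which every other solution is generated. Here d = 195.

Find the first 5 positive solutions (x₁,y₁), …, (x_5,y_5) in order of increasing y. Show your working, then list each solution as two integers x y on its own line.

√195 → a₀=13, period (1,26); ℓ=2 even so k=1
step 0: (13, 1)  from 13·(1,0) + (0,1)
step 1: (14, 1)  from 1·(13,1) + (1,0)
(x₁, y₁) = (14, 1);  14² − 195·1² = 1 ✓
(14+1√195)^2 = 391 + 28√195
(14+1√195)^3 = 10934 + 783√195
(14+1√195)^4 = 305761 + 21896√195
(14+1√195)^5 = 8550374 + 612305√195

14 1
391 28
10934 783
305761 21896
8550374 612305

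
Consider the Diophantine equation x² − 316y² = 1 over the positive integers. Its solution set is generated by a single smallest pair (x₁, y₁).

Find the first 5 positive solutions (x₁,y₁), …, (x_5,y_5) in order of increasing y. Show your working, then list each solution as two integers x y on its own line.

√316 = [17; 1,3,2,8,2,3,1,34, …], period ℓ=8 (even) → k=7
i=0: a=17 ⇒ p=17, q=1
…
i=2: a=3 ⇒ p=71, q=4
i=3: a=2 ⇒ p=160, q=9
i=4: a=8 ⇒ p=1351, q=76
i=5: a=2 ⇒ p=2862, q=161
i=6: a=3 ⇒ p=9937, q=559
i=7: a=1 ⇒ p=12799, q=720
→ (12799, 720).  Check: 12799²=163814401, 316·720²=163814400, difference 1.
k=2:  x_2 = 12799·12799+316·720·720 = 327628801,  y_2 = 12799·720+720·12799 = 18430560
k=3:  x_3 = 12799·327628801+316·720·18430560 = 8386642035199,  y_3 = 12799·18430560+720·327628801 = 471785474160
k=4:  x_4 = 12799·8386642035199+316·720·471785474160 = 214681262489395201,  y_4 = 12799·471785474160+720·8386642035199 = 12076764549117120
k=5:  x_5 = 12799·214681262489395201+316·720·12076764549117120 = 5495410948816896319999,  y_5 = 12799·12076764549117120+720·214681262489395201 = 309141018456514563600

12799 720
327628801 18430560
8386642035199 471785474160
214681262489395201 12076764549117120
5495410948816896319999 309141018456514563600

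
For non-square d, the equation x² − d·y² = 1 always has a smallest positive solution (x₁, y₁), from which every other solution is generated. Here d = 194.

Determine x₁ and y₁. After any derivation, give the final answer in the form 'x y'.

[13; 1,12,1,26] for √194; ℓ=4 ⇒ convergent index 3
step 0: (13, 1)  from 13·(1,0) + (0,1)
step 1: (14, 1)  from 1·(13,1) + (1,0)
step 2: (181, 13)  from 12·(14,1) + (13,1)
step 3: (195, 14)  from 1·(181,13) + (14,1)
(x₁, y₁) = (195, 14);  195² − 194·14² = 1 ✓

195 14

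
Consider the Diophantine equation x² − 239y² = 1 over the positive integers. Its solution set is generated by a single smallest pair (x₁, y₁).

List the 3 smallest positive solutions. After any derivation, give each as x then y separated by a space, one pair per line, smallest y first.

6195120 400729
76759023628799 4965128484960
951062724926484326640 61519133559490389671

[15; 2,5,1,2,4,15,4,2,1,5,2,30] for √239; ℓ=12 ⇒ convergent index 11
k=0  a_k=15  p_k/q_k = 15/1
k=1  a_k=2  p_k/q_k = 31/2
k=2  a_k=5  p_k/q_k = 170/11
k=3  a_k=1  p_k/q_k = 201/13
k=4  a_k=2  p_k/q_k = 572/37
k=5  a_k=4  p_k/q_k = 2489/161
k=6  a_k=15  p_k/q_k = 37907/2452
k=7  a_k=4  p_k/q_k = 154117/9969
k=8  a_k=2  p_k/q_k = 346141/22390
…
k=10  a_k=5  p_k/q_k = 2847431/184185
k=11  a_k=2  p_k/q_k = 6195120/400729
(x₁, y₁) = (6195120, 400729);  6195120² − 239·400729² = 1 ✓
(6195120+400729√239)^2 = 76759023628799 + 4965128484960√239
(6195120+400729√239)^3 = 951062724926484326640 + 61519133559490389671√239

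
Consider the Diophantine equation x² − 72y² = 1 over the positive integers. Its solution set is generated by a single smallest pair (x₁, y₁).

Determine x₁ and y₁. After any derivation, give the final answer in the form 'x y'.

17 2

d=72: √d = [8; 2,16] (ℓ=2, even), read p_1/q_1
i=0: a=8 ⇒ p=8, q=1
i=1: a=2 ⇒ p=17, q=2
→ (17, 2).  Check: 17²=289, 72·2²=288, difference 1.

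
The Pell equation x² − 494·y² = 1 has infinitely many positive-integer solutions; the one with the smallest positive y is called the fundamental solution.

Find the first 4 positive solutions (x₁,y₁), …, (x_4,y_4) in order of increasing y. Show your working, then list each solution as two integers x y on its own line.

73035 3286
10668222449 479986020
1558307253052395 70111557938114
227621940442695115201 10241195267540325960

[22; 4,2,2,1,2,1,2,2,4,44] for √494; ℓ=10 ⇒ convergent index 9
k=0  a_k=22  p_k/q_k = 22/1
k=1  a_k=4  p_k/q_k = 89/4
k=2  a_k=2  p_k/q_k = 200/9
…
k=5  a_k=2  p_k/q_k = 1867/84
k=6  a_k=1  p_k/q_k = 2556/115
k=7  a_k=2  p_k/q_k = 6979/314
k=8  a_k=2  p_k/q_k = 16514/743
k=9  a_k=4  p_k/q_k = 73035/3286
(x₁, y₁) = (73035, 3286);  73035² − 494·3286² = 1 ✓
k=2:  x_2 = 73035·73035+494·3286·3286 = 10668222449,  y_2 = 73035·3286+3286·73035 = 479986020
k=3:  x_3 = 73035·10668222449+494·3286·479986020 = 1558307253052395,  y_3 = 73035·479986020+3286·10668222449 = 70111557938114
k=4:  x_4 = 73035·1558307253052395+494·3286·70111557938114 = 227621940442695115201,  y_4 = 73035·70111557938114+3286·1558307253052395 = 10241195267540325960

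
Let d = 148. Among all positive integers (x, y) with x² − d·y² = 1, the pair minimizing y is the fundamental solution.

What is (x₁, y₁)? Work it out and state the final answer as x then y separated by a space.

73 6

d=148: √d = [12; 6,24] (ℓ=2, even), read p_1/q_1
a_0=12:  p_0=12·1+0=12,  q_0=12·0+1=1
a_1=6:  p_1=6·12+1=73,  q_1=6·1+0=6
(x₁, y₁) = (73, 6);  73² − 148·6² = 1 ✓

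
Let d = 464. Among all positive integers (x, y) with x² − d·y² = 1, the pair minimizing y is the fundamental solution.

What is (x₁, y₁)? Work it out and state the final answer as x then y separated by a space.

9801 455

d=464: √d = [21; 1,1,5,1,1,1,5,1,1,42] (ℓ=10, even), read p_9/q_9
a_0=21:  p_0=21·1+0=21,  q_0=21·0+1=1
a_1=1:  p_1=1·21+1=22,  q_1=1·1+0=1
…
a_4=1:  p_4=1·237+43=280,  q_4=1·11+2=13
…
a_8=1:  p_8=1·4502+797=5299,  q_8=1·209+37=246
a_9=1:  p_9=1·5299+4502=9801,  q_9=1·246+209=455
fundamental: x₁=9801, y₁=455  (since 96059601 − 464·207025 = 1)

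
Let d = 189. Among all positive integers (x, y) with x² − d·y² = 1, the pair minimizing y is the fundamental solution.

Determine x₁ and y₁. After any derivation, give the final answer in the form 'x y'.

√189 → a₀=13, period (1,2,1,26); ℓ=4 even so k=3
step 0: (13, 1)  from 13·(1,0) + (0,1)
step 1: (14, 1)  from 1·(13,1) + (1,0)
step 2: (41, 3)  from 2·(14,1) + (13,1)
step 3: (55, 4)  from 1·(41,3) + (14,1)
→ (55, 4).  Check: 55²=3025, 189·4²=3024, difference 1.

55 4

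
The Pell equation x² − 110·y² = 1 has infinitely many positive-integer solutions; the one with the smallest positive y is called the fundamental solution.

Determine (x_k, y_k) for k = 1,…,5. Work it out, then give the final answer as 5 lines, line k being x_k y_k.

[10; 2,20] for √110; ℓ=2 ⇒ convergent index 1
a_0=10:  p_0=10·1+0=10,  q_0=10·0+1=1
a_1=2:  p_1=2·10+1=21,  q_1=2·1+0=2
(x₁, y₁) = (21, 2);  21² − 110·2² = 1 ✓
k=2:  x_2 = 21·21+110·2·2 = 881,  y_2 = 21·2+2·21 = 84
k=3:  x_3 = 21·881+110·2·84 = 36981,  y_3 = 21·84+2·881 = 3526
k=4:  x_4 = 21·36981+110·2·3526 = 1552321,  y_4 = 21·3526+2·36981 = 148008
k=5:  x_5 = 21·1552321+110·2·148008 = 65160501,  y_5 = 21·148008+2·1552321 = 6212810

21 2
881 84
36981 3526
1552321 148008
65160501 6212810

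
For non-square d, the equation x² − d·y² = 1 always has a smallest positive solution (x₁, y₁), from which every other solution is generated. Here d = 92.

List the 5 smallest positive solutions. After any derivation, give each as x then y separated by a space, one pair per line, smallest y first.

√92 → a₀=9, period (1,1,2,4,2,1,1,18); ℓ=8 even so k=7
a_0=9:  p_0=9·1+0=9,  q_0=9·0+1=1
a_1=1:  p_1=1·9+1=10,  q_1=1·1+0=1
a_2=1:  p_2=1·10+9=19,  q_2=1·1+1=2
a_3=2:  p_3=2·19+10=48,  q_3=2·2+1=5
…
a_5=2:  p_5=2·211+48=470,  q_5=2·22+5=49
a_6=1:  p_6=1·470+211=681,  q_6=1·49+22=71
a_7=1:  p_7=1·681+470=1151,  q_7=1·71+49=120
(x₁, y₁) = (1151, 120);  1151² − 92·120² = 1 ✓
(1151+120√92)^2 = 2649601 + 276240√92
(1151+120√92)^3 = 6099380351 + 635904360√92
(1151+120√92)^4 = 14040770918401 + 1463851560480√92
(1151+120√92)^5 = 32321848554778751 + 3369785656320600√92

1151 120
2649601 276240
6099380351 635904360
14040770918401 1463851560480
32321848554778751 3369785656320600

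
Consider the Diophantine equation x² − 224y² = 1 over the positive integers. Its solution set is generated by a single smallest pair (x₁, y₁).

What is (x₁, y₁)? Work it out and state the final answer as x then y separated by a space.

15 1

d=224: √d = [14; 1,28] (ℓ=2, even), read p_1/q_1
a_0=14:  p_0=14·1+0=14,  q_0=14·0+1=1
a_1=1:  p_1=1·14+1=15,  q_1=1·1+0=1
→ (15, 1).  Check: 15²=225, 224·1²=224, difference 1.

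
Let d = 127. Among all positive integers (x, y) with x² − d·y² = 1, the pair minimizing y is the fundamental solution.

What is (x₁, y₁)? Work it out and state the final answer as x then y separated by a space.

4730624 419775

√127 = [11; 3,1,2,2,7,11,7,2,2,1,3,22, …], period ℓ=12 (even) → k=11
k=0  a_k=11  p_k/q_k = 11/1
…
k=2  a_k=1  p_k/q_k = 45/4
k=3  a_k=2  p_k/q_k = 124/11
k=4  a_k=2  p_k/q_k = 293/26
…
k=6  a_k=11  p_k/q_k = 24218/2149
k=7  a_k=7  p_k/q_k = 171701/15236
k=8  a_k=2  p_k/q_k = 367620/32621
k=9  a_k=2  p_k/q_k = 906941/80478
k=10  a_k=1  p_k/q_k = 1274561/113099
k=11  a_k=3  p_k/q_k = 4730624/419775
fundamental: x₁=4730624, y₁=419775  (since 22378803429376 − 127·176211050625 = 1)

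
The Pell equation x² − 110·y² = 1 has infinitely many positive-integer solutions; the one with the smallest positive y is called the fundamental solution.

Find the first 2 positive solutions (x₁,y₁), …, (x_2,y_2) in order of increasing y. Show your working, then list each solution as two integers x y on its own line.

[10; 2,20] for √110; ℓ=2 ⇒ convergent index 1
step 0: (10, 1)  from 10·(1,0) + (0,1)
step 1: (21, 2)  from 2·(10,1) + (1,0)
(x₁, y₁) = (21, 2);  21² − 110·2² = 1 ✓
(21+2√110)^2 = 881 + 84√110

21 2
881 84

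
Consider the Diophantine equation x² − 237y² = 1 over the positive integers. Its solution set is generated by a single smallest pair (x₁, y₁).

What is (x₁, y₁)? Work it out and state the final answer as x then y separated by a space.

[15; 2,1,1,7,10,7,1,1,2,30] for √237; ℓ=10 ⇒ convergent index 9
k=0  a_k=15  p_k/q_k = 15/1
…
k=4  a_k=7  p_k/q_k = 585/38
k=5  a_k=10  p_k/q_k = 5927/385
k=6  a_k=7  p_k/q_k = 42074/2733
k=7  a_k=1  p_k/q_k = 48001/3118
k=8  a_k=1  p_k/q_k = 90075/5851
k=9  a_k=2  p_k/q_k = 228151/14820
→ (228151, 14820).  Check: 228151²=52052878801, 237·14820²=52052878800, difference 1.

228151 14820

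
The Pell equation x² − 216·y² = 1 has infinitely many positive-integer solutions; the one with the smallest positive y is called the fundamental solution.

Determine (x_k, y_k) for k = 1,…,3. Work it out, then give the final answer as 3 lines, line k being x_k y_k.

[14; 1,2,3,2,1,28] for √216; ℓ=6 ⇒ convergent index 5
k=0  a_k=14  p_k/q_k = 14/1
…
k=4  a_k=2  p_k/q_k = 338/23
k=5  a_k=1  p_k/q_k = 485/33
fundamental: x₁=485, y₁=33  (since 235225 − 216·1089 = 1)
k=2:  x_2 = 485·485+216·33·33 = 470449,  y_2 = 485·33+33·485 = 32010
k=3:  x_3 = 485·470449+216·33·32010 = 456335045,  y_3 = 485·32010+33·470449 = 31049667

485 33
470449 32010
456335045 31049667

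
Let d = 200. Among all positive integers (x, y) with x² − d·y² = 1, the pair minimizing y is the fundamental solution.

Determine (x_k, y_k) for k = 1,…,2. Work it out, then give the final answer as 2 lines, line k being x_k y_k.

99 7
19601 1386

√200 = [14; 7,28, …], period ℓ=2 (even) → k=1
i=0: a=14 ⇒ p=14, q=1
i=1: a=7 ⇒ p=99, q=7
(x₁, y₁) = (99, 7);  99² − 200·7² = 1 ✓
(99+7√200)^2 = 19601 + 1386√200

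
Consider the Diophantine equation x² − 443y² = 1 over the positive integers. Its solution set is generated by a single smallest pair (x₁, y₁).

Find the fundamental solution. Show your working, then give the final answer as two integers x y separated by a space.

√443 → a₀=21, period (21,42); ℓ=2 even so k=1
a_0=21:  p_0=21·1+0=21,  q_0=21·0+1=1
a_1=21:  p_1=21·21+1=442,  q_1=21·1+0=21
→ (442, 21).  Check: 442²=195364, 443·21²=195363, difference 1.

442 21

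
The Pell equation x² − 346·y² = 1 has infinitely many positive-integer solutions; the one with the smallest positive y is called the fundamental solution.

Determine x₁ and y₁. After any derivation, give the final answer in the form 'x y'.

[18; 1,1,1,1,36] for √346; ℓ=5 ⇒ convergent index 9
k=0  a_k=18  p_k/q_k = 18/1
…
k=6  a_k=1  p_k/q_k = 3497/188
…
k=8  a_k=1  p_k/q_k = 10398/559
k=9  a_k=1  p_k/q_k = 17299/930
fundamental: x₁=17299, y₁=930  (since 299255401 − 346·864900 = 1)

17299 930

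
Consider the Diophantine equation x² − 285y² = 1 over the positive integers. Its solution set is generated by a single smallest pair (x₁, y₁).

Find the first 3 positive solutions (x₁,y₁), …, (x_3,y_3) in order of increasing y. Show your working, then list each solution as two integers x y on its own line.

√285 → a₀=16, period (1,7,2,7,1,32); ℓ=6 even so k=5
a_0=16:  p_0=16·1+0=16,  q_0=16·0+1=1
a_1=1:  p_1=1·16+1=17,  q_1=1·1+0=1
a_2=7:  p_2=7·17+16=135,  q_2=7·1+1=8
a_3=2:  p_3=2·135+17=287,  q_3=2·8+1=17
a_4=7:  p_4=7·287+135=2144,  q_4=7·17+8=127
a_5=1:  p_5=1·2144+287=2431,  q_5=1·127+17=144
(x₁, y₁) = (2431, 144);  2431² − 285·144² = 1 ✓
n=2: (2431,144)∘(2431,144) = (2431·2431+285·144·144, 2431·144+144·2431) = (11819521,700128)
n=3: (11819521,700128)∘(2431,144) = (2431·11819521+285·144·700128, 2431·700128+144·11819521) = (57466508671,3404022192)

2431 144
11819521 700128
57466508671 3404022192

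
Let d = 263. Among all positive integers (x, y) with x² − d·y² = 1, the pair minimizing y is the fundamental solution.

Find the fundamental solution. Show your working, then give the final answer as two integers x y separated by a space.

√263 → a₀=16, period (4,1,1,1,1,15,1,1,1,1,4,32); ℓ=12 even so k=11
i=0: a=16 ⇒ p=16, q=1
i=1: a=4 ⇒ p=65, q=4
i=2: a=1 ⇒ p=81, q=5
i=3: a=1 ⇒ p=146, q=9
i=4: a=1 ⇒ p=227, q=14
i=5: a=1 ⇒ p=373, q=23
i=6: a=15 ⇒ p=5822, q=359
i=7: a=1 ⇒ p=6195, q=382
i=8: a=1 ⇒ p=12017, q=741
i=9: a=1 ⇒ p=18212, q=1123
i=10: a=1 ⇒ p=30229, q=1864
i=11: a=4 ⇒ p=139128, q=8579
(x₁, y₁) = (139128, 8579);  139128² − 263·8579² = 1 ✓

139128 8579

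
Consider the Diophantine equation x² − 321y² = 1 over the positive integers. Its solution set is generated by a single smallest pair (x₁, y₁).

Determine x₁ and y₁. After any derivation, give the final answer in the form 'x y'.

215 12

√321 → a₀=17, period (1,10,1,34); ℓ=4 even so k=3
step 0: (17, 1)  from 17·(1,0) + (0,1)
step 1: (18, 1)  from 1·(17,1) + (1,0)
step 2: (197, 11)  from 10·(18,1) + (17,1)
step 3: (215, 12)  from 1·(197,11) + (18,1)
(x₁, y₁) = (215, 12);  215² − 321·12² = 1 ✓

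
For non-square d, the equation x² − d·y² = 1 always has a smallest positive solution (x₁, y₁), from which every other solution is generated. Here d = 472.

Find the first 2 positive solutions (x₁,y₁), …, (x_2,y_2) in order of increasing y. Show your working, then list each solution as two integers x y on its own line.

√472 = [21; 1,2,1,1,1,…,2,1,42, …], period ℓ=14 (even) → k=13
a_0=21:  p_0=21·1+0=21,  q_0=21·0+1=1
a_1=1:  p_1=1·21+1=22,  q_1=1·1+0=1
…
a_5=1:  p_5=1·152+87=239,  q_5=1·7+4=11
…
a_7=5:  p_7=5·1108+239=5779,  q_7=5·51+11=266
a_8=4:  p_8=4·5779+1108=24224,  q_8=4·266+51=1115
a_9=1:  p_9=1·24224+5779=30003,  q_9=1·1115+266=1381
a_10=1:  p_10=1·30003+24224=54227,  q_10=1·1381+1115=2496
a_11=1:  p_11=1·54227+30003=84230,  q_11=1·2496+1381=3877
a_12=2:  p_12=2·84230+54227=222687,  q_12=2·3877+2496=10250
a_13=1:  p_13=1·222687+84230=306917,  q_13=1·10250+3877=14127
→ (306917, 14127).  Check: 306917²=94198044889, 472·14127²=94198044888, difference 1.
n=2: (306917,14127)∘(306917,14127) = (306917·306917+472·14127·14127, 306917·14127+14127·306917) = (188396089777,8671632918)

306917 14127
188396089777 8671632918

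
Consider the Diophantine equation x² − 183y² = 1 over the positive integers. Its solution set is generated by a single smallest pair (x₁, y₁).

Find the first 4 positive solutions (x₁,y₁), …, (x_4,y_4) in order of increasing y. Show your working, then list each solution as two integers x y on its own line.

[13; 1,1,8,1,1,26] for √183; ℓ=6 ⇒ convergent index 5
i=0: a=13 ⇒ p=13, q=1
…
i=2: a=1 ⇒ p=27, q=2
i=3: a=8 ⇒ p=230, q=17
i=4: a=1 ⇒ p=257, q=19
i=5: a=1 ⇒ p=487, q=36
→ (487, 36).  Check: 487²=237169, 183·36²=237168, difference 1.
k=2:  x_2 = 487·487+183·36·36 = 474337,  y_2 = 487·36+36·487 = 35064
k=3:  x_3 = 487·474337+183·36·35064 = 462003751,  y_3 = 487·35064+36·474337 = 34152300
k=4:  x_4 = 487·462003751+183·36·34152300 = 449991179137,  y_4 = 487·34152300+36·462003751 = 33264305136

487 36
474337 35064
462003751 34152300
449991179137 33264305136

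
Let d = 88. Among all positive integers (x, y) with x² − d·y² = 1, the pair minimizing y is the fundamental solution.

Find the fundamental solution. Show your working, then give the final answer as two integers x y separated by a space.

197 21

d=88: √d = [9; 2,1,1,1,2,18] (ℓ=6, even), read p_5/q_5
a_0=9:  p_0=9·1+0=9,  q_0=9·0+1=1
a_1=2:  p_1=2·9+1=19,  q_1=2·1+0=2
a_2=1:  p_2=1·19+9=28,  q_2=1·2+1=3
a_3=1:  p_3=1·28+19=47,  q_3=1·3+2=5
a_4=1:  p_4=1·47+28=75,  q_4=1·5+3=8
a_5=2:  p_5=2·75+47=197,  q_5=2·8+5=21
→ (197, 21).  Check: 197²=38809, 88·21²=38808, difference 1.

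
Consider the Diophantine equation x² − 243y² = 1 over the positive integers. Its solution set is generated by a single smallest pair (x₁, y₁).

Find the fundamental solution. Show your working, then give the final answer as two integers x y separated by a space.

[15; 1,1,2,3,15,3,2,1,1,30] for √243; ℓ=10 ⇒ convergent index 9
a_0=15:  p_0=15·1+0=15,  q_0=15·0+1=1
…
a_2=1:  p_2=1·16+15=31,  q_2=1·1+1=2
…
a_4=3:  p_4=3·78+31=265,  q_4=3·5+2=17
…
a_6=3:  p_6=3·4053+265=12424,  q_6=3·260+17=797
a_7=2:  p_7=2·12424+4053=28901,  q_7=2·797+260=1854
a_8=1:  p_8=1·28901+12424=41325,  q_8=1·1854+797=2651
a_9=1:  p_9=1·41325+28901=70226,  q_9=1·2651+1854=4505
→ (70226, 4505).  Check: 70226²=4931691076, 243·4505²=4931691075, difference 1.

70226 4505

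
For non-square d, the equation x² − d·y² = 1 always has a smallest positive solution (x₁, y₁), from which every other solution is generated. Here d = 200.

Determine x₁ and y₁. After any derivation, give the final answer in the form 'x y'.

√200 = [14; 7,28, …], period ℓ=2 (even) → k=1
i=0: a=14 ⇒ p=14, q=1
i=1: a=7 ⇒ p=99, q=7
→ (99, 7).  Check: 99²=9801, 200·7²=9800, difference 1.

99 7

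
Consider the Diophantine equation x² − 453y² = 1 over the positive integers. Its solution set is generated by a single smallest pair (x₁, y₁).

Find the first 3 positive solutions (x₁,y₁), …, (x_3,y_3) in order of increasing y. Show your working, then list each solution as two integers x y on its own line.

1653751 77700
5469784740001 256992905400
18091323967121133751 850004548596233100

√453 = [21; 3,1,1,10,14,10,1,1,3,42, …], period ℓ=10 (even) → k=9
i=0: a=21 ⇒ p=21, q=1
i=1: a=3 ⇒ p=64, q=3
…
i=3: a=1 ⇒ p=149, q=7
…
i=6: a=10 ⇒ p=223565, q=10504
…
i=8: a=1 ⇒ p=469329, q=22051
i=9: a=3 ⇒ p=1653751, q=77700
→ (1653751, 77700).  Check: 1653751²=2734892370001, 453·77700²=2734892370000, difference 1.
n=2: (1653751,77700)∘(1653751,77700) = (1653751·1653751+453·77700·77700, 1653751·77700+77700·1653751) = (5469784740001,256992905400)
n=3: (5469784740001,256992905400)∘(1653751,77700) = (1653751·5469784740001+453·77700·256992905400, 1653751·256992905400+77700·5469784740001) = (18091323967121133751,850004548596233100)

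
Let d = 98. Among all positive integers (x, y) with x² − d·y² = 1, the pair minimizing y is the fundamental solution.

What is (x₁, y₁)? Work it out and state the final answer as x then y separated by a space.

√98 → a₀=9, period (1,8,1,18); ℓ=4 even so k=3
i=0: a=9 ⇒ p=9, q=1
…
i=2: a=8 ⇒ p=89, q=9
i=3: a=1 ⇒ p=99, q=10
→ (99, 10).  Check: 99²=9801, 98·10²=9800, difference 1.

99 10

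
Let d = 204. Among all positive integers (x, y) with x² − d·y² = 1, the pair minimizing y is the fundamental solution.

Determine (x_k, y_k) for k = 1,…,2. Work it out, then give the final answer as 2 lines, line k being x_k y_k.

4999 350
49980001 3499300

√204 = [14; 3,1,1,6,1,1,3,28, …], period ℓ=8 (even) → k=7
k=0  a_k=14  p_k/q_k = 14/1
k=1  a_k=3  p_k/q_k = 43/3
…
k=5  a_k=1  p_k/q_k = 757/53
k=6  a_k=1  p_k/q_k = 1414/99
k=7  a_k=3  p_k/q_k = 4999/350
fundamental: x₁=4999, y₁=350  (since 24990001 − 204·122500 = 1)
(4999+350√204)^2 = 49980001 + 3499300√204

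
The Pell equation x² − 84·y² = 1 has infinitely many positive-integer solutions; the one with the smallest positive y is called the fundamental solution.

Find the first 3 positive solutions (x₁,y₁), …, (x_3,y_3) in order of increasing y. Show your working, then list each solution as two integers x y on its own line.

55 6
6049 660
665335 72594

d=84: √d = [9; 6,18] (ℓ=2, even), read p_1/q_1
k=0  a_k=9  p_k/q_k = 9/1
k=1  a_k=6  p_k/q_k = 55/6
→ (55, 6).  Check: 55²=3025, 84·6²=3024, difference 1.
k=2:  x_2 = 55·55+84·6·6 = 6049,  y_2 = 55·6+6·55 = 660
k=3:  x_3 = 55·6049+84·6·660 = 665335,  y_3 = 55·660+6·6049 = 72594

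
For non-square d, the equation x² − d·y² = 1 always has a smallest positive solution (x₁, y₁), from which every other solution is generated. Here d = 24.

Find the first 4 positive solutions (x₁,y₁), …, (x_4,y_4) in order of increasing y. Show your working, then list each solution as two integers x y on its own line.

5 1
49 10
485 99
4801 980

√24 = [4; 1,8, …], period ℓ=2 (even) → k=1
step 0: (4, 1)  from 4·(1,0) + (0,1)
step 1: (5, 1)  from 1·(4,1) + (1,0)
fundamental: x₁=5, y₁=1  (since 25 − 24·1 = 1)
n=2: (5,1)∘(5,1) = (5·5+24·1·1, 5·1+1·5) = (49,10)
n=3: (49,10)∘(5,1) = (5·49+24·1·10, 5·10+1·49) = (485,99)
n=4: (485,99)∘(5,1) = (5·485+24·1·99, 5·99+1·485) = (4801,980)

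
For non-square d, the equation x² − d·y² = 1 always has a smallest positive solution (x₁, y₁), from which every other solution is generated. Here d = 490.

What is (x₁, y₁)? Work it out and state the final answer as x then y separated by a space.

1039681 46968

d=490: √d = [22; 7,2,1,4,4,4,1,2,7,44] (ℓ=10, even), read p_9/q_9
a_0=22:  p_0=22·1+0=22,  q_0=22·0+1=1
a_1=7:  p_1=7·22+1=155,  q_1=7·1+0=7
a_2=2:  p_2=2·155+22=332,  q_2=2·7+1=15
a_3=1:  p_3=1·332+155=487,  q_3=1·15+7=22
a_4=4:  p_4=4·487+332=2280,  q_4=4·22+15=103
a_5=4:  p_5=4·2280+487=9607,  q_5=4·103+22=434
a_6=4:  p_6=4·9607+2280=40708,  q_6=4·434+103=1839
a_7=1:  p_7=1·40708+9607=50315,  q_7=1·1839+434=2273
a_8=2:  p_8=2·50315+40708=141338,  q_8=2·2273+1839=6385
a_9=7:  p_9=7·141338+50315=1039681,  q_9=7·6385+2273=46968
→ (1039681, 46968).  Check: 1039681²=1080936581761, 490·46968²=1080936581760, difference 1.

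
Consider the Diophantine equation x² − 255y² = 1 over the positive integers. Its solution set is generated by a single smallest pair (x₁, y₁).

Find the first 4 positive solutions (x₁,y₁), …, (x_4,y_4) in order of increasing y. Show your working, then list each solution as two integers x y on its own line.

16 1
511 32
16336 1023
522241 32704

[15; 1,30] for √255; ℓ=2 ⇒ convergent index 1
i=0: a=15 ⇒ p=15, q=1
i=1: a=1 ⇒ p=16, q=1
(x₁, y₁) = (16, 1);  16² − 255·1² = 1 ✓
n=2: (16,1)∘(16,1) = (16·16+255·1·1, 16·1+1·16) = (511,32)
n=3: (511,32)∘(16,1) = (16·511+255·1·32, 16·32+1·511) = (16336,1023)
n=4: (16336,1023)∘(16,1) = (16·16336+255·1·1023, 16·1023+1·16336) = (522241,32704)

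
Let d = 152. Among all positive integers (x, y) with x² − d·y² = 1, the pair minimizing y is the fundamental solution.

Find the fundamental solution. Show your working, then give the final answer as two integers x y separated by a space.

√152 → a₀=12, period (3,24); ℓ=2 even so k=1
k=0  a_k=12  p_k/q_k = 12/1
k=1  a_k=3  p_k/q_k = 37/3
fundamental: x₁=37, y₁=3  (since 1369 − 152·9 = 1)

37 3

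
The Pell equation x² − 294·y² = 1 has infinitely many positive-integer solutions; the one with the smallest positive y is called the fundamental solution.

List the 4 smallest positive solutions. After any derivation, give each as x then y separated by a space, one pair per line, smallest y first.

√294 → a₀=17, period (6,1,4,1,6,34); ℓ=6 even so k=5
a_0=17:  p_0=17·1+0=17,  q_0=17·0+1=1
…
a_2=1:  p_2=1·103+17=120,  q_2=1·6+1=7
…
a_4=1:  p_4=1·583+120=703,  q_4=1·34+7=41
a_5=6:  p_5=6·703+583=4801,  q_5=6·41+34=280
fundamental: x₁=4801, y₁=280  (since 23049601 − 294·78400 = 1)
(x_2, y_2) = (4801·4801 + 294·280·280, 4801·280 + 280·4801) = (46099201, 2688560)
(x_3, y_3) = (4801·46099201 + 294·280·2688560, 4801·2688560 + 280·46099201) = (442644523201, 25815552840)
(x_4, y_4) = (4801·442644523201 + 294·280·25815552840, 4801·25815552840 + 280·442644523201) = (4250272665676801, 247880935681120)

4801 280
46099201 2688560
442644523201 25815552840
4250272665676801 247880935681120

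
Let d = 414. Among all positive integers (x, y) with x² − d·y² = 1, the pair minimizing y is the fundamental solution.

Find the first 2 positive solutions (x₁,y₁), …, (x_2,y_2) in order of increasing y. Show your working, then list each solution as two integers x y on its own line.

24335 1196
1184384449 58209320

√414 → a₀=20, period (2,1,7,2,7,1,2,40); ℓ=8 even so k=7
a_0=20:  p_0=20·1+0=20,  q_0=20·0+1=1
…
a_3=7:  p_3=7·61+41=468,  q_3=7·3+2=23
…
a_6=1:  p_6=1·7447+997=8444,  q_6=1·366+49=415
a_7=2:  p_7=2·8444+7447=24335,  q_7=2·415+366=1196
(x₁, y₁) = (24335, 1196);  24335² − 414·1196² = 1 ✓
(24335+1196√414)^2 = 1184384449 + 58209320√414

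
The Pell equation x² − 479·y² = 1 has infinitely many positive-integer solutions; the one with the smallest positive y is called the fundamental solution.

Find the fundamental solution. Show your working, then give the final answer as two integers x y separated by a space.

2989440 136591

√479 → a₀=21, period (1,7,1,3,2,21,2,3,1,7,1,42); ℓ=12 even so k=11
a_0=21:  p_0=21·1+0=21,  q_0=21·0+1=1
a_1=1:  p_1=1·21+1=22,  q_1=1·1+0=1
a_2=7:  p_2=7·22+21=175,  q_2=7·1+1=8
…
a_4=3:  p_4=3·197+175=766,  q_4=3·9+8=35
a_5=2:  p_5=2·766+197=1729,  q_5=2·35+9=79
a_6=21:  p_6=21·1729+766=37075,  q_6=21·79+35=1694
…
a_8=3:  p_8=3·75879+37075=264712,  q_8=3·3467+1694=12095
a_9=1:  p_9=1·264712+75879=340591,  q_9=1·12095+3467=15562
a_10=7:  p_10=7·340591+264712=2648849,  q_10=7·15562+12095=121029
a_11=1:  p_11=1·2648849+340591=2989440,  q_11=1·121029+15562=136591
fundamental: x₁=2989440, y₁=136591  (since 8936751513600 − 479·18657101281 = 1)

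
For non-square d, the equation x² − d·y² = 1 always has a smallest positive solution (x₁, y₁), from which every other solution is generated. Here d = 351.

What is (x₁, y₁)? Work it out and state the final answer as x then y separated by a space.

62425 3332

√351 → a₀=18, period (1,2,1,3,2,2,2,3,1,2,1,36); ℓ=12 even so k=11
step 0: (18, 1)  from 18·(1,0) + (0,1)
step 1: (19, 1)  from 1·(18,1) + (1,0)
step 2: (56, 3)  from 2·(19,1) + (18,1)
step 3: (75, 4)  from 1·(56,3) + (19,1)
step 4: (281, 15)  from 3·(75,4) + (56,3)
step 5: (637, 34)  from 2·(281,15) + (75,4)
step 6: (1555, 83)  from 2·(637,34) + (281,15)
step 7: (3747, 200)  from 2·(1555,83) + (637,34)
step 8: (12796, 683)  from 3·(3747,200) + (1555,83)
…
step 10: (45882, 2449)  from 2·(16543,883) + (12796,683)
step 11: (62425, 3332)  from 1·(45882,2449) + (16543,883)
→ (62425, 3332).  Check: 62425²=3896880625, 351·3332²=3896880624, difference 1.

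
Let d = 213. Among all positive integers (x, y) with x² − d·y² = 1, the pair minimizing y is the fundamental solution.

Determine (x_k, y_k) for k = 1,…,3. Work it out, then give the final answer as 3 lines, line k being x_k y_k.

194399 13320
75581942401 5178789360
29386108041429599 2013502945575960

√213 = [14; 1,1,2,6,1,8,1,6,2,1,1,28, …], period ℓ=12 (even) → k=11
k=0  a_k=14  p_k/q_k = 14/1
k=1  a_k=1  p_k/q_k = 15/1
…
k=3  a_k=2  p_k/q_k = 73/5
k=4  a_k=6  p_k/q_k = 467/32
…
k=9  a_k=2  p_k/q_k = 78825/5401
k=10  a_k=1  p_k/q_k = 115574/7919
k=11  a_k=1  p_k/q_k = 194399/13320
→ (194399, 13320).  Check: 194399²=37790971201, 213·13320²=37790971200, difference 1.
n=2: (194399,13320)∘(194399,13320) = (194399·194399+213·13320·13320, 194399·13320+13320·194399) = (75581942401,5178789360)
n=3: (75581942401,5178789360)∘(194399,13320) = (194399·75581942401+213·13320·5178789360, 194399·5178789360+13320·75581942401) = (29386108041429599,2013502945575960)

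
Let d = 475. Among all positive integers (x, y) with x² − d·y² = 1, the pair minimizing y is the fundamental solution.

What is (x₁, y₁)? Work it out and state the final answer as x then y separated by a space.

d=475: √d = [21; 1,3,1,6,2,6,1,3,1,42] (ℓ=10, even), read p_9/q_9
step 0: (21, 1)  from 21·(1,0) + (0,1)
step 1: (22, 1)  from 1·(21,1) + (1,0)
step 2: (87, 4)  from 3·(22,1) + (21,1)
…
step 4: (741, 34)  from 6·(109,5) + (87,4)
…
step 8: (45921, 2107)  from 3·(11878,545) + (10287,472)
step 9: (57799, 2652)  from 1·(45921,2107) + (11878,545)
(x₁, y₁) = (57799, 2652);  57799² − 475·2652² = 1 ✓

57799 2652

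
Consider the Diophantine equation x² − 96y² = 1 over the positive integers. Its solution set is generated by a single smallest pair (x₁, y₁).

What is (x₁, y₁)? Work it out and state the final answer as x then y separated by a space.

49 5

d=96: √d = [9; 1,3,1,18] (ℓ=4, even), read p_3/q_3
step 0: (9, 1)  from 9·(1,0) + (0,1)
step 1: (10, 1)  from 1·(9,1) + (1,0)
step 2: (39, 4)  from 3·(10,1) + (9,1)
step 3: (49, 5)  from 1·(39,4) + (10,1)
→ (49, 5).  Check: 49²=2401, 96·5²=2400, difference 1.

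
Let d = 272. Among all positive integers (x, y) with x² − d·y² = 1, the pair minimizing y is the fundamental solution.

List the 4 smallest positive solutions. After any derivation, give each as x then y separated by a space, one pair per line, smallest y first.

33 2
2177 132
143649 8710
9478657 574728

[16; 2,32] for √272; ℓ=2 ⇒ convergent index 1
step 0: (16, 1)  from 16·(1,0) + (0,1)
step 1: (33, 2)  from 2·(16,1) + (1,0)
fundamental: x₁=33, y₁=2  (since 1089 − 272·4 = 1)
n=2: (33,2)∘(33,2) = (33·33+272·2·2, 33·2+2·33) = (2177,132)
n=3: (2177,132)∘(33,2) = (33·2177+272·2·132, 33·132+2·2177) = (143649,8710)
n=4: (143649,8710)∘(33,2) = (33·143649+272·2·8710, 33·8710+2·143649) = (9478657,574728)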